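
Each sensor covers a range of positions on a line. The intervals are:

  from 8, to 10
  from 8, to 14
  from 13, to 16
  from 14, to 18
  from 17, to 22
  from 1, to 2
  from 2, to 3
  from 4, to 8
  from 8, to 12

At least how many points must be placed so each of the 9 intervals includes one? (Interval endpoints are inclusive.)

Process intervals by earliest right end; each time one isn't hit yet, stab at its right endpoint.
By right end: [1,2]  [2,3]  [4,8]  [8,10]  [8,12]  [8,14]  [13,16]  [14,18]  [17,22]
[1,2] uncovered → point at 2; [4,8] uncovered → point at 8; [13,16] uncovered → point at 16; [17,22] uncovered → point at 22.
Points: 2, 8, 16, 22 (4 total).

4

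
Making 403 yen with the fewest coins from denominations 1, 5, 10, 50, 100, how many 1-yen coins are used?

3

403 − 4×100→3 − 3×1→0
Count of 1: 3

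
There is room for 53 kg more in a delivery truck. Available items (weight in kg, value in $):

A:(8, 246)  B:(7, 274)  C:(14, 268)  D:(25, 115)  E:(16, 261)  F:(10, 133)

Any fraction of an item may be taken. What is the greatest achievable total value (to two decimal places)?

Sort by value per unit weight and fill in that order.
Ratios (sorted): B 39.14, A 30.75, C 19.14, E 16.31, F 13.30, D 4.60
take B (7 @ 274); take A (8 @ 246); take C (14 @ 268); take E (16 @ 261); take 8/10 of F → 106.40. Capacity used 53/53.
Total value = 1155.40

1155.40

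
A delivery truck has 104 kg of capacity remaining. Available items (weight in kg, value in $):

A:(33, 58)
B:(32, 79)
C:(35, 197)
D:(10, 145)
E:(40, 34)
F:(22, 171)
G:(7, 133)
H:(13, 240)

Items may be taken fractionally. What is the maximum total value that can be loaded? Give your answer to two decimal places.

927.97

Order: G (133/7=19.00) > H (240/13=18.46) > D (145/10=14.50) > F (171/22=7.77) > C (197/35=5.63) > B (79/32=2.47) > A (58/33=1.76) > E (34/40=0.85)
Fill: take G (7 @ 133) → take H (13 @ 240) → take D (10 @ 145) → take F (22 @ 171) → take C (35 @ 197) → take 17/32 of B → 41.97; 104/104 used.
Total value = 927.97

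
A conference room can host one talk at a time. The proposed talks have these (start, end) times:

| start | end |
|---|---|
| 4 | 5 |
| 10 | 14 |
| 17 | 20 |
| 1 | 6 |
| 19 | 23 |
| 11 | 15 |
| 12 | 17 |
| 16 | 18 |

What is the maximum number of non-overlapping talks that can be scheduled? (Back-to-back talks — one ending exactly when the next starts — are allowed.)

4

Greedy by earliest finish: after sorting by end time, pick each interval compatible with the last pick.
By end time: (4,5), (1,6), (10,14), (11,15), (12,17), (16,18), (17,20), (19,23).
Pick (4,5); next start ≥ 5 → (10,14); next start ≥ 14 → (16,18); next start ≥ 18 → (19,23).
Selected 4 talks.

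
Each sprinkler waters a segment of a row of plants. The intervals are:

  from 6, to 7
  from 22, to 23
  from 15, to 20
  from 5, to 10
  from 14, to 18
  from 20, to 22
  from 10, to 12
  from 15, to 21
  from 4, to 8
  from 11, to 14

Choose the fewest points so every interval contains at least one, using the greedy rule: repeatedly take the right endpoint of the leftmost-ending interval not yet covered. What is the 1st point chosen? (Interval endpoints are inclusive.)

7

Sorted: [6,7] [4,8] [5,10] [10,12] [11,14] [14,18] [15,20] [15,21] [20,22] [22,23]
{[6,7],[4,8],[5,10]} hit by 7; {[10,12],[11,14]} hit by 12; {[14,18],[15,20],[15,21]} hit by 18; {[20,22],[22,23]} hit by 22.
Points: 7, 12, 18, 22 (4 total).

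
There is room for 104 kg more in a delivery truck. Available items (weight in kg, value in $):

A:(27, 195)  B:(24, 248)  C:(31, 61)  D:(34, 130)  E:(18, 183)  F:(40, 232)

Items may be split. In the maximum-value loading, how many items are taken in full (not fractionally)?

3

Greedy by value/weight ratio, highest first.
Ratios (sorted): B 10.33, E 10.17, A 7.22, F 5.80, D 3.82, C 1.97
take B (24 @ 248); take E (18 @ 183); take A (27 @ 195); take 35/40 of F → 203.00. Capacity used 104/104.
3 item(s) taken whole; one partial (take 35/40 of F).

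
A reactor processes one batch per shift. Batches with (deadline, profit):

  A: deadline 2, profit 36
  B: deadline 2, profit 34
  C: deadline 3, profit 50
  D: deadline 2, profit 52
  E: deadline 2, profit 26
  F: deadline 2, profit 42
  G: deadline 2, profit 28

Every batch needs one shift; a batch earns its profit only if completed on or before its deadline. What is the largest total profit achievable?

Sort by profit descending; place each in the latest free slot ≤ its deadline.
By profit: D(d2,52), C(d3,50), F(d2,42), A(d2,36), B(d2,34), G(d2,28), E(d2,26)
D→slot 2; C→slot 3; F→slot 1; A skipped; B skipped; G skipped; E skipped.
Profit = 42 + 52 + 50 = 144

144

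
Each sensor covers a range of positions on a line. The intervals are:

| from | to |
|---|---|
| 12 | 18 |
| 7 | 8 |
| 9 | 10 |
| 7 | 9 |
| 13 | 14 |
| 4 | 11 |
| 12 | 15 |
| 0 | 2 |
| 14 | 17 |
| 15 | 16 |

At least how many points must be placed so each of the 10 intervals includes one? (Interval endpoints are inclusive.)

5

Process intervals by earliest right end; each time one isn't hit yet, stab at its right endpoint.
Sorted: [0,2] [7,8] [7,9] [9,10] [4,11] [13,14] [12,15] [15,16] [14,17] [12,18]
{[0,2]} hit by 2; {[7,8],[7,9]} hit by 8; {[9,10],[4,11]} hit by 10; {[13,14],[12,15]} hit by 14; {[15,16],[14,17],[12,18]} hit by 16.
Points: 2, 8, 10, 14, 16 (5 total).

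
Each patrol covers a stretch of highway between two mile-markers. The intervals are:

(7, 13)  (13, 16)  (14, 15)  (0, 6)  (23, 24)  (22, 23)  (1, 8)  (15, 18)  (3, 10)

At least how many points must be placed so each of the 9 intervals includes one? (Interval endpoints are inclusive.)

Sort by right endpoint; whenever an interval is uncovered, place a point at its right end.
Sorted: [0,6] [1,8] [3,10] [7,13] [14,15] [13,16] [15,18] [22,23] [23,24]
{[0,6],[1,8],[3,10]} hit by 6; {[7,13]} hit by 13; {[14,15],[13,16],[15,18]} hit by 15; {[22,23],[23,24]} hit by 23.
Points: 6, 13, 15, 23 (4 total).

4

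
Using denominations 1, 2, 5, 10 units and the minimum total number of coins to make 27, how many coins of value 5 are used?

1

Use the largest denomination that fits, subtract, and repeat.
27 = 2×10 + 1×5 + 1×2
Count of 5: 1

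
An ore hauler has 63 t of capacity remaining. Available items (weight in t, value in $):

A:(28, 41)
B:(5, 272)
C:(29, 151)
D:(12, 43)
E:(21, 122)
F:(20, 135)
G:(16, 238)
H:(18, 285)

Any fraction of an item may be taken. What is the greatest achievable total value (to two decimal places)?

953.24

Greedy by value/weight ratio, highest first.
Ratios (sorted): B 54.40, H 15.83, G 14.88, F 6.75, E 5.81, C 5.21, D 3.58, A 1.46
take B (5 @ 272); take H (18 @ 285); take G (16 @ 238); take F (20 @ 135); take 4/21 of E → 23.24. Capacity used 63/63.
Total value = 953.24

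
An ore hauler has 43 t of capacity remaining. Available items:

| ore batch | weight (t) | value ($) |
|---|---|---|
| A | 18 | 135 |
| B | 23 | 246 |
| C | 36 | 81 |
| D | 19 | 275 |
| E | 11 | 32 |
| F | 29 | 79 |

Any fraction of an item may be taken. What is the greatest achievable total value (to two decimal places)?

528.50

Greedy by value/weight ratio, highest first.
Order: D (275/19=14.47) > B (246/23=10.70) > A (135/18=7.50) > E (32/11=2.91) > F (79/29=2.72) > C (81/36=2.25)
Fill: take D (19 @ 275) → take B (23 @ 246) → take 1/18 of A → 7.50; 43/43 used.
Total value = 528.50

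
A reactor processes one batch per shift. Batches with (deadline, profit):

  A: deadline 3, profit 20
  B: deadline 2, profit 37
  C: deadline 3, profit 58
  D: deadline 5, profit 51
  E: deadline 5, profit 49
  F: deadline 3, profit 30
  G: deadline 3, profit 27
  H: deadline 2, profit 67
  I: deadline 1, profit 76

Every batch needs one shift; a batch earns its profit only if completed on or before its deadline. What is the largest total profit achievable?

By profit: I(d1,76), H(d2,67), C(d3,58), D(d5,51), E(d5,49), B(d2,37), F(d3,30), G(d3,27), A(d3,20)
I→slot 1; H→slot 2; C→slot 3; D→slot 5; E→slot 4; B skipped; F skipped; G skipped; A skipped.
Profit = 76 + 67 + 58 + 49 + 51 = 301

301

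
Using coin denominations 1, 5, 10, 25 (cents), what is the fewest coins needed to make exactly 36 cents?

3

36 − 1×25→11 − 1×10→1 − 1×1→0
Total coins = 1 + 1 + 1 = 3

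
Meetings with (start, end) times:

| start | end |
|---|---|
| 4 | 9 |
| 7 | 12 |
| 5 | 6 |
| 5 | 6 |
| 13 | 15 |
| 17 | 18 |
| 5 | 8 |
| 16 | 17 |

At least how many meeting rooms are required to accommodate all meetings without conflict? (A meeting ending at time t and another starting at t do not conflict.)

4

The answer is the maximum number of intervals overlapping at any instant.
Events (time:±→running): 4:+→1 5:+→2 5:+→3 5:+→4 … peak 4.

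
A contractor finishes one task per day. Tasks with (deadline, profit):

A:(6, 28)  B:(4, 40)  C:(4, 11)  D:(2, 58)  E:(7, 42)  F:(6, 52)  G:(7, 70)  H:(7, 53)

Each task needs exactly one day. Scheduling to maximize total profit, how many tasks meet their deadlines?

7

Sort by profit descending; place each in the latest free slot ≤ its deadline.
By profit: G(d7,70), D(d2,58), H(d7,53), F(d6,52), E(d7,42), B(d4,40), A(d6,28), C(d4,11)
G→slot 7; D→slot 2; H→slot 6; F→slot 5; E→slot 4; B→slot 3; A→slot 1; C skipped.
7 of 8 scheduled.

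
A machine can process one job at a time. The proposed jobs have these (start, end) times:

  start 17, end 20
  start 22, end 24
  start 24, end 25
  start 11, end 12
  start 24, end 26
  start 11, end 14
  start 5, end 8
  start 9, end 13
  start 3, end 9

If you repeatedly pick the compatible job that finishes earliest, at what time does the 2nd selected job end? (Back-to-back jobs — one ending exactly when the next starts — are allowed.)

Order by finish time; keep every interval that doesn't clash with the previous kept one.
Sorted by end: (5,8)  (3,9)  (11,12)  (9,13)  (11,14)  (17,20)  (22,24)  (24,25)  (24,26)
take (5,8); skip (3,9); take (11,12); take (17,20); take (22,24); take (24,25).
Selected: (5,8) (11,12) (17,20) (22,24) (24,25)

12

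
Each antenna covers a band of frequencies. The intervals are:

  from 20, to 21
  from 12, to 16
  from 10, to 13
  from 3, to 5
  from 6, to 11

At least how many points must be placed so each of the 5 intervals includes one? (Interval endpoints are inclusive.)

Process intervals by earliest right end; each time one isn't hit yet, stab at its right endpoint.
Sorted: [3,5] [6,11] [10,13] [12,16] [20,21]
{[3,5]} hit by 5; {[6,11],[10,13]} hit by 11; {[12,16]} hit by 16; {[20,21]} hit by 21.
Points: 5, 11, 16, 21 (4 total).

4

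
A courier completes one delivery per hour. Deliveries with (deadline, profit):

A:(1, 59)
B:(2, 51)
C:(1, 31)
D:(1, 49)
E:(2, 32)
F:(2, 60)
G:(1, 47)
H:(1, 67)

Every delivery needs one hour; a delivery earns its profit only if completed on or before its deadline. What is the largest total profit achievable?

Sort by profit descending; place each in the latest free slot ≤ its deadline.
By profit: H(d1,67), F(d2,60), A(d1,59), B(d2,51), D(d1,49), G(d1,47), E(d2,32), C(d1,31)
H→slot 1; F→slot 2; A skipped; B skipped; D skipped; G skipped; E skipped; C skipped.
Profit = 67 + 60 = 127

127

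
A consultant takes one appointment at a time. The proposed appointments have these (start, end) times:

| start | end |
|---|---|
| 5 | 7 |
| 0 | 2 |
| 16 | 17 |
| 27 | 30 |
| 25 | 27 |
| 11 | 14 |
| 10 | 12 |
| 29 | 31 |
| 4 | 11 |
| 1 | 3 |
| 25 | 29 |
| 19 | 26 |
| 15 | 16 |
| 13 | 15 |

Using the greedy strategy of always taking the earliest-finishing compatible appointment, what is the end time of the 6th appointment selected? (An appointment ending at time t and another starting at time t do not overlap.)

Greedy by earliest finish: after sorting by end time, pick each interval compatible with the last pick.
Sorted by end: (0,2)  (1,3)  (5,7)  (4,11)  (10,12)  (11,14)  (13,15)  (15,16)  (16,17)  (19,26)  (25,27)  (25,29)  (27,30)  (29,31)
take (0,2); take (5,7); skip (4,11); take (10,12); take (13,15); take (15,16); take (16,17); take (19,26); take (27,30).
Selected: (0,2) (5,7) (10,12) (13,15) (15,16) (16,17) (19,26) (27,30)

17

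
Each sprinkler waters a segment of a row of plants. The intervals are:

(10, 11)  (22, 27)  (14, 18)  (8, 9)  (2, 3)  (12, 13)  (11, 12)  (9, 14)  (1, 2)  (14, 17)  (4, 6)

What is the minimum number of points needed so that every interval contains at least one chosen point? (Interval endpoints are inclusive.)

By right end: [1,2]  [2,3]  [4,6]  [8,9]  [10,11]  [11,12]  [12,13]  [9,14]  [14,17]  [14,18]  [22,27]
[1,2] uncovered → point at 2; [4,6] uncovered → point at 6; [8,9] uncovered → point at 9; [10,11] uncovered → point at 11; [12,13] uncovered → point at 13; [14,17] uncovered → point at 17; [22,27] uncovered → point at 27.
Points: 2, 6, 9, 11, 13, 17, 27 (7 total).

7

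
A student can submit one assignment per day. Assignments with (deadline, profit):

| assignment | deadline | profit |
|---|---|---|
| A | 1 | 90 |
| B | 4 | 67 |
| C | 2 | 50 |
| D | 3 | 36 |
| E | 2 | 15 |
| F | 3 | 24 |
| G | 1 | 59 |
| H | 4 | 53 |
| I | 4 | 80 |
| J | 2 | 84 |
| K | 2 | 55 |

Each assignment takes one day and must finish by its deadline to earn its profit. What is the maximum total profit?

321

By profit: A(d1,90), J(d2,84), I(d4,80), B(d4,67), G(d1,59), K(d2,55), H(d4,53), C(d2,50), D(d3,36), F(d3,24), E(d2,15)
A→slot 1; J→slot 2; I→slot 4; B→slot 3; G skipped; K skipped; H skipped; C skipped; D skipped; F skipped; E skipped.
Profit = 90 + 84 + 67 + 80 = 321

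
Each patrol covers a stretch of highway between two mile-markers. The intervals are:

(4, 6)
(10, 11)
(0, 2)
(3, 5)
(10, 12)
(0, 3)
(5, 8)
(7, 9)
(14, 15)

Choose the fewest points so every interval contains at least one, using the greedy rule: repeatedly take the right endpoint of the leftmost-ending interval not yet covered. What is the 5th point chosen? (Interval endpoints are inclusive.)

15

Sort by right endpoint; whenever an interval is uncovered, place a point at its right end.
By right end: [0,2]  [0,3]  [3,5]  [4,6]  [5,8]  [7,9]  [10,11]  [10,12]  [14,15]
[0,2] uncovered → point at 2; [3,5] uncovered → point at 5; [7,9] uncovered → point at 9; [10,11] uncovered → point at 11; [14,15] uncovered → point at 15.
Points: 2, 5, 9, 11, 15 (5 total).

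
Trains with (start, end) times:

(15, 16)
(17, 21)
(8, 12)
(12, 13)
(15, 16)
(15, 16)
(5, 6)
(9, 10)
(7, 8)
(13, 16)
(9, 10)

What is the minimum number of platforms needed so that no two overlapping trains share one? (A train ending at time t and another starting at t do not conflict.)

Events (time:±→running): 5:+→1 6:-→0 7:+→1 8:-→0 8:+→1 9:+→2 9:+→3 10:-→2 10:-→1 12:-→0 12:+→1 13:-→0 13:+→1 15:+→2 15:+→3 15:+→4 … peak 4.

4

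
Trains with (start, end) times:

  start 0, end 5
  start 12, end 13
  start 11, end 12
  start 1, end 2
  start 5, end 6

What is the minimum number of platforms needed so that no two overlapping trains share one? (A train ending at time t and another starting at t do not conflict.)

starts: [0, 1, 5, 11, 12]
ends:   [2, 5, 6, 12, 13]
s0→1 s1→2  — peak 2.

2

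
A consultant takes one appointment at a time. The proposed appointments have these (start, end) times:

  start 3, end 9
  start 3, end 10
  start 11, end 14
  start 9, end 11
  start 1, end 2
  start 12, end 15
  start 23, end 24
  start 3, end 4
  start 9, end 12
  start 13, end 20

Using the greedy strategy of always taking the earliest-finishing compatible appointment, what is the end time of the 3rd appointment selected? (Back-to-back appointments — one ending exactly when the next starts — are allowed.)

Sort by end time and greedily take each interval whose start is ≥ the last chosen end.
Sorted by end: (1,2)  (3,4)  (3,9)  (3,10)  (9,11)  (9,12)  (11,14)  (12,15)  (13,20)  (23,24)
take (1,2); take (3,4); skip (3,10); take (9,11); skip (9,12); take (11,14); skip (12,15); take (23,24).
Selected: (1,2) (3,4) (9,11) (11,14) (23,24)

11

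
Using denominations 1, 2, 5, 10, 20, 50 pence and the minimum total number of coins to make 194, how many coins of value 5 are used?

194 = 3×50 + 2×20 + 2×2
Count of 5: 0

0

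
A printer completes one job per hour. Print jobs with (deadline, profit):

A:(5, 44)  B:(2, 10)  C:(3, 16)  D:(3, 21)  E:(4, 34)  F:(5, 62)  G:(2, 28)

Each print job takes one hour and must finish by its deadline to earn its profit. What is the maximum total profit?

Profit order: F=62 A=44 E=34 G=28 D=21 C=16 B=10
Assign: F→slot 5, A→slot 4, E→slot 3, G→slot 2, D→slot 1, C skipped, B skipped.
Slots: [1:D] [2:G] [3:E] [4:A] [5:F]
Profit = 21 + 28 + 34 + 44 + 62 = 189

189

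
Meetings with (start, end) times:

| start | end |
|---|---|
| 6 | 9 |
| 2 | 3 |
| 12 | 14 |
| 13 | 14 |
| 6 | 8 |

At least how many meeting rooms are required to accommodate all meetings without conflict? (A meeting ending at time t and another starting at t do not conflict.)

starts: [2, 6, 6, 12, 13]
ends:   [3, 8, 9, 14, 14]
s2→1 e3→0 s6→1 s6→2  — peak 2.

2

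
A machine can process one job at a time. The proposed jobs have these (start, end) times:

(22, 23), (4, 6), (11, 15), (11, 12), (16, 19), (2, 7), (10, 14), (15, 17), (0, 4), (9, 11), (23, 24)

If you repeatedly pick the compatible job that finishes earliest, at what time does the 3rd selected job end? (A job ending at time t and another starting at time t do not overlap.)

Greedy by earliest finish: after sorting by end time, pick each interval compatible with the last pick.
By end time: (0,4), (4,6), (2,7), (9,11), (11,12), (10,14), (11,15), (15,17), (16,19), (22,23), (23,24).
Pick (0,4); next start ≥ 4 → (4,6); next start ≥ 6 → (9,11); next start ≥ 11 → (11,12); next start ≥ 12 → (15,17); next start ≥ 17 → (22,23); next start ≥ 23 → (23,24).
Selected: (0,4) (4,6) (9,11) (11,12) (15,17) (22,23) (23,24)

11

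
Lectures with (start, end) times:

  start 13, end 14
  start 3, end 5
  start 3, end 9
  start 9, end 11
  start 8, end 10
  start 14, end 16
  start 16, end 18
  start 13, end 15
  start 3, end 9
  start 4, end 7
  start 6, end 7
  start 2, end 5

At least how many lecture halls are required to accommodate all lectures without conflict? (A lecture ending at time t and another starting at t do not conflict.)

Events (time:±→running): 2:+→1 3:+→2 3:+→3 3:+→4 4:+→5 … peak 5.

5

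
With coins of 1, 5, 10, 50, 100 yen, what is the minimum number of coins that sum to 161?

4

Use the largest denomination that fits, subtract, and repeat.
161 − 1×100→61 − 1×50→11 − 1×10→1 − 1×1→0
Total coins = 1 + 1 + 1 + 1 = 4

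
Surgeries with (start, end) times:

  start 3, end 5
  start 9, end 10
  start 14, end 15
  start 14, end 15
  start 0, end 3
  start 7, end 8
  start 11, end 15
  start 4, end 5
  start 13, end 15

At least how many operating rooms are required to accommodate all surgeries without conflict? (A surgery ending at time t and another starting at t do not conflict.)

Events (time:±→running): 0:+→1 3:-→0 3:+→1 4:+→2 5:-→1 5:-→0 7:+→1 8:-→0 9:+→1 10:-→0 11:+→1 13:+→2 14:+→3 14:+→4 … peak 4.

4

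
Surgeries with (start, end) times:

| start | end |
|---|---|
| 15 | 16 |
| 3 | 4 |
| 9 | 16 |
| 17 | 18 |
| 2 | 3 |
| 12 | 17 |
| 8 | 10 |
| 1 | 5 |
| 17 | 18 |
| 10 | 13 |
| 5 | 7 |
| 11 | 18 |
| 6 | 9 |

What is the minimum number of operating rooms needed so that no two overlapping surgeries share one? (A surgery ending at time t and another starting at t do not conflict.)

4

The answer is the maximum number of intervals overlapping at any instant.
Events (time:±→running): 1:+→1 2:+→2 3:-→1 3:+→2 4:-→1 5:-→0 5:+→1 6:+→2 7:-→1 8:+→2 9:-→1 9:+→2 10:-→1 10:+→2 11:+→3 12:+→4 … peak 4.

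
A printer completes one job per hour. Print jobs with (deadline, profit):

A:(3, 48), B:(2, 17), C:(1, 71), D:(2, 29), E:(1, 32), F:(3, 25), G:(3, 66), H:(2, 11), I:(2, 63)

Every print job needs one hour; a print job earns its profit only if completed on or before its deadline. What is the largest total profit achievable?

By profit: C(d1,71), G(d3,66), I(d2,63), A(d3,48), E(d1,32), D(d2,29), F(d3,25), B(d2,17), H(d2,11)
C→slot 1; G→slot 3; I→slot 2; A skipped; E skipped; D skipped; F skipped; B skipped; H skipped.
Profit = 71 + 63 + 66 = 200

200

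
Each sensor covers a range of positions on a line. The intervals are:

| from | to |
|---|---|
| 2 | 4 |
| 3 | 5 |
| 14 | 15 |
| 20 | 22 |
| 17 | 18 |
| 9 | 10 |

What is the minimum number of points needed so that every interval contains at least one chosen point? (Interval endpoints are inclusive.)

Process intervals by earliest right end; each time one isn't hit yet, stab at its right endpoint.
By right end: [2,4]  [3,5]  [9,10]  [14,15]  [17,18]  [20,22]
[2,4] uncovered → point at 4; [9,10] uncovered → point at 10; [14,15] uncovered → point at 15; [17,18] uncovered → point at 18; [20,22] uncovered → point at 22.
Points: 4, 10, 15, 18, 22 (5 total).

5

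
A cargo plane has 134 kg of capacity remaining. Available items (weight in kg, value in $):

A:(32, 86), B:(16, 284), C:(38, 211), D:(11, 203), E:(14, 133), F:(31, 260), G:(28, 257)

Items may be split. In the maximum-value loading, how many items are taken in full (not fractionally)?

5

Greedy by value/weight ratio, highest first.
Ratios (sorted): D 18.45, B 17.75, E 9.50, G 9.18, F 8.39, C 5.55, A 2.69
take D (11 @ 203); take B (16 @ 284); take E (14 @ 133); take G (28 @ 257); take F (31 @ 260); take 34/38 of C → 188.79. Capacity used 134/134.
5 item(s) taken whole; one partial (take 34/38 of C).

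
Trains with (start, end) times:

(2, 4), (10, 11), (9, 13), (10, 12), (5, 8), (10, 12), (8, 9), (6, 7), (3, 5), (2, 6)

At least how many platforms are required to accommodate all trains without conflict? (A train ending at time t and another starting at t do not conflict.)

4

Events (time:±→running): 2:+→1 2:+→2 3:+→3 4:-→2 5:-→1 5:+→2 6:-→1 6:+→2 7:-→1 8:-→0 8:+→1 9:-→0 9:+→1 10:+→2 10:+→3 10:+→4 … peak 4.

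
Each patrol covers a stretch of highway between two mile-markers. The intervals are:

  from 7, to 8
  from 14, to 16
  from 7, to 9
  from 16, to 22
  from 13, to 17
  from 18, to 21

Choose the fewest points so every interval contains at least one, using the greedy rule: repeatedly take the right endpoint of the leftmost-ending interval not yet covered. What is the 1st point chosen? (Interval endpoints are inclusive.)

Sorted: [7,8] [7,9] [14,16] [13,17] [18,21] [16,22]
{[7,8],[7,9]} hit by 8; {[14,16],[13,17]} hit by 16; {[18,21],[16,22]} hit by 21.
Points: 8, 16, 21 (3 total).

8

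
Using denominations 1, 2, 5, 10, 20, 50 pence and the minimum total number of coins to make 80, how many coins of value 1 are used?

0

80 − 1×50→30 − 1×20→10 − 1×10→0
Count of 1: 0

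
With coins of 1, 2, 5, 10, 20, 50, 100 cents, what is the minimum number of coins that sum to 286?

7

Use the largest denomination that fits, subtract, and repeat.
286 − 2×100→86 − 1×50→36 − 1×20→16 − 1×10→6 − 1×5→1 − 1×1→0
Total coins = 2 + 1 + 1 + 1 + 1 + 1 = 7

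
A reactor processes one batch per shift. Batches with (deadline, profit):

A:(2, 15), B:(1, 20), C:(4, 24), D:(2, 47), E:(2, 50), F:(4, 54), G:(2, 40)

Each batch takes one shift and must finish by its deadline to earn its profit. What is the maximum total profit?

Profit order: F=54 E=50 D=47 G=40 C=24 B=20 A=15
Assign: F→slot 4, E→slot 2, D→slot 1, G skipped, C→slot 3, B skipped, A skipped.
Slots: [1:D] [2:E] [3:C] [4:F]
Profit = 47 + 50 + 24 + 54 = 175

175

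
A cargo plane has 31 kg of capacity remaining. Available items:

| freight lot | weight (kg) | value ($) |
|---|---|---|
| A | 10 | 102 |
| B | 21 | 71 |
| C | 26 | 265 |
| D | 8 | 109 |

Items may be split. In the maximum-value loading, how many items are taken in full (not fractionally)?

2

Ratios (sorted): D 13.62, A 10.20, C 10.19, B 3.38
take D (8 @ 109); take A (10 @ 102); take 13/26 of C → 132.50. Capacity used 31/31.
2 item(s) taken whole; one partial (take 13/26 of C).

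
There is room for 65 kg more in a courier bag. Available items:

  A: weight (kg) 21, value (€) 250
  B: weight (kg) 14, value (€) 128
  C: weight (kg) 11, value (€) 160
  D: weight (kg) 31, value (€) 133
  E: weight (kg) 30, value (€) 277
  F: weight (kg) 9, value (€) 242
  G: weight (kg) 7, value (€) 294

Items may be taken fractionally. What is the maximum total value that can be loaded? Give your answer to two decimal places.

1102.97

Sort by value per unit weight and fill in that order.
Ratios (sorted): G 42.00, F 26.89, C 14.55, A 11.90, E 9.23, B 9.14, D 4.29
take G (7 @ 294); take F (9 @ 242); take C (11 @ 160); take A (21 @ 250); take 17/30 of E → 156.97. Capacity used 65/65.
Total value = 1102.97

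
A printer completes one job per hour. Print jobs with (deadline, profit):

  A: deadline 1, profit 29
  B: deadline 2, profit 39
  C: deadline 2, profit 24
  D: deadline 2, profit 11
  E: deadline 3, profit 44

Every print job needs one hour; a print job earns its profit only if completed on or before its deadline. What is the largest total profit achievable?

Sort by profit descending; place each in the latest free slot ≤ its deadline.
By profit: E(d3,44), B(d2,39), A(d1,29), C(d2,24), D(d2,11)
E→slot 3; B→slot 2; A→slot 1; C skipped; D skipped.
Profit = 29 + 39 + 44 = 112

112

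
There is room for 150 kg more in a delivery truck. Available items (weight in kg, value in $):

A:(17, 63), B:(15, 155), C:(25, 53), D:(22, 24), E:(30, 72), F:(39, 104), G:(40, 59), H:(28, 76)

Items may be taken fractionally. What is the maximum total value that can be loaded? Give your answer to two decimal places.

Sort by value per unit weight and fill in that order.
Ratios (sorted): B 10.33, A 3.71, H 2.71, F 2.67, E 2.40, C 2.12, G 1.48, D 1.09
take B (15 @ 155); take A (17 @ 63); take H (28 @ 76); take F (39 @ 104); take E (30 @ 72); take 21/25 of C → 44.52. Capacity used 150/150.
Total value = 514.52

514.52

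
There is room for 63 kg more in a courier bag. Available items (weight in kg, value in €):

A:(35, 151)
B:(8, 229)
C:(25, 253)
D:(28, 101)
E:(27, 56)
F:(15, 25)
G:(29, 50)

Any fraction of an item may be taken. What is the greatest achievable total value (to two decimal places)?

611.43

Ratios (sorted): B 28.62, C 10.12, A 4.31, D 3.61, E 2.07, G 1.72, F 1.67
take B (8 @ 229); take C (25 @ 253); take 30/35 of A → 129.43. Capacity used 63/63.
Total value = 611.43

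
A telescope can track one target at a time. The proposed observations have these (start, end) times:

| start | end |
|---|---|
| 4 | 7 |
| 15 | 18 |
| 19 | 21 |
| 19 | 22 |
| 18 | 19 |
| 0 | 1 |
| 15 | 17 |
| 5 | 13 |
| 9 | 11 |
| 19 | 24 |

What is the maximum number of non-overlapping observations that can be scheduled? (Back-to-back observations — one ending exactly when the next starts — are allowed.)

6

Sort by end time and greedily take each interval whose start is ≥ the last chosen end.
By end time: (0,1), (4,7), (9,11), (5,13), (15,17), (15,18), (18,19), (19,21), (19,22), (19,24).
Pick (0,1); next start ≥ 1 → (4,7); next start ≥ 7 → (9,11); next start ≥ 11 → (15,17); next start ≥ 17 → (18,19); next start ≥ 19 → (19,21).
Selected 6 observations.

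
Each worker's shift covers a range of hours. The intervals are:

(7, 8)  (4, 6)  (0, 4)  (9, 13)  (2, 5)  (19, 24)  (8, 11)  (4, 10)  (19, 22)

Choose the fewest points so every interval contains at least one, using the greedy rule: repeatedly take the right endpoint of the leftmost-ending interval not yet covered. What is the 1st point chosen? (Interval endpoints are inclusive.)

By right end: [0,4]  [2,5]  [4,6]  [7,8]  [4,10]  [8,11]  [9,13]  [19,22]  [19,24]
[0,4] uncovered → point at 4; [7,8] uncovered → point at 8; [9,13] uncovered → point at 13; [19,22] uncovered → point at 22.
Points: 4, 8, 13, 22 (4 total).

4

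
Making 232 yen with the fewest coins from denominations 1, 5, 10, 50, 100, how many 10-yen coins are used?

Greedy: take as many of the largest coin as possible, then repeat with the remainder.
232 = 2×100 + 3×10 + 2×1
Count of 10: 3

3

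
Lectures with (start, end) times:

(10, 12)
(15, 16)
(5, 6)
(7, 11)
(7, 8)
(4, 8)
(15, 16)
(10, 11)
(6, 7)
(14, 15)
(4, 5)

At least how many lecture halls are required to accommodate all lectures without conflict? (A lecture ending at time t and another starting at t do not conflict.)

The answer is the maximum number of intervals overlapping at any instant.
starts: [4, 4, 5, 6, 7, 7, 10, 10, 14, 15, 15]
ends:   [5, 6, 7, 8, 8, 11, 11, 12, 15, 16, 16]
s4→1 s4→2 e5→1 s5→2 e6→1 s6→2 e7→1 s7→2 s7→3  — peak 3.

3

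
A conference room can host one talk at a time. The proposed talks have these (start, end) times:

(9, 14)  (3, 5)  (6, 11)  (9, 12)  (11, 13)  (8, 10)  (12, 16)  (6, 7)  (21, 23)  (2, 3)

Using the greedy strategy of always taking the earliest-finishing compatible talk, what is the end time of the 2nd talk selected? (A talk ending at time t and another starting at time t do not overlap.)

Sorted by end: (2,3)  (3,5)  (6,7)  (8,10)  (6,11)  (9,12)  (11,13)  (9,14)  (12,16)  (21,23)
take (2,3); take (3,5); take (6,7); take (8,10); skip (6,11); skip (9,12); take (11,13); skip (9,14); take (21,23).
Selected: (2,3) (3,5) (6,7) (8,10) (11,13) (21,23)

5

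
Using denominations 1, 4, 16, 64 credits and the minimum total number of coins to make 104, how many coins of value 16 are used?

2

104 − 1×64→40 − 2×16→8 − 2×4→0
Count of 16: 2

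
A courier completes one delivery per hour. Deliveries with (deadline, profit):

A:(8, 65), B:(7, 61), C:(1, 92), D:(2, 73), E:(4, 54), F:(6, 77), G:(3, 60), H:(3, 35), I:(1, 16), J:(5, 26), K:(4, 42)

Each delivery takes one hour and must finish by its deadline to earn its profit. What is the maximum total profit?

508

Take jobs in profit order; each goes to the latest open slot no later than its deadline.
Profit order: C=92 F=77 D=73 A=65 B=61 G=60 E=54 K=42 H=35 J=26 I=16
Assign: C→slot 1, F→slot 6, D→slot 2, A→slot 8, B→slot 7, G→slot 3, E→slot 4, K skipped, H skipped, J→slot 5, I skipped.
Slots: [1:C] [2:D] [3:G] [4:E] [5:J] [6:F] [7:B] [8:A]
Profit = 92 + 73 + 60 + 54 + 26 + 77 + 61 + 65 = 508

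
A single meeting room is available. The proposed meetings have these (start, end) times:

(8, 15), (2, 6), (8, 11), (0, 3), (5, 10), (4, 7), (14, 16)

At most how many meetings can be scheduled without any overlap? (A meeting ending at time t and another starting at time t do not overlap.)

4

Greedy by earliest finish: after sorting by end time, pick each interval compatible with the last pick.
By end time: (0,3), (2,6), (4,7), (5,10), (8,11), (8,15), (14,16).
Pick (0,3); next start ≥ 3 → (4,7); next start ≥ 7 → (8,11); next start ≥ 11 → (14,16).
Selected 4 meetings.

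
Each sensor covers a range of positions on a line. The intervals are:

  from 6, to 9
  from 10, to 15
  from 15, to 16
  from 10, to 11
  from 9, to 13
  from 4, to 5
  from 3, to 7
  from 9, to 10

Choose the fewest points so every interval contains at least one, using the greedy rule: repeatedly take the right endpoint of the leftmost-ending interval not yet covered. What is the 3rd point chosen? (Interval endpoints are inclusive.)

11

By right end: [4,5]  [3,7]  [6,9]  [9,10]  [10,11]  [9,13]  [10,15]  [15,16]
[4,5] uncovered → point at 5; [6,9] uncovered → point at 9; [10,11] uncovered → point at 11; [15,16] uncovered → point at 16.
Points: 5, 9, 11, 16 (4 total).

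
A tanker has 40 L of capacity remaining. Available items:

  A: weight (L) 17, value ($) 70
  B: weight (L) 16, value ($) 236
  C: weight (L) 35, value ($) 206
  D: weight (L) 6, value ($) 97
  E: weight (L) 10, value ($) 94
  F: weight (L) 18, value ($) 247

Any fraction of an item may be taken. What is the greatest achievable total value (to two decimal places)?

Greedy by value/weight ratio, highest first.
Ratios (sorted): D 16.17, B 14.75, F 13.72, E 9.40, C 5.89, A 4.12
take D (6 @ 97); take B (16 @ 236); take F (18 @ 247). Capacity used 40/40.
Total value = 580.00

580.00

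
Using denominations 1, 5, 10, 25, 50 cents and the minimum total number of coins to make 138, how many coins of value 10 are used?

Use the largest denomination that fits, subtract, and repeat.
138 − 2×50→38 − 1×25→13 − 1×10→3 − 3×1→0
Count of 10: 1

1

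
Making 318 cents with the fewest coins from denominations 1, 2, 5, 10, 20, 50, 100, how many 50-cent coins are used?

Use the largest denomination that fits, subtract, and repeat.
318 = 3×100 + 1×10 + 1×5 + 1×2 + 1×1
Count of 50: 0

0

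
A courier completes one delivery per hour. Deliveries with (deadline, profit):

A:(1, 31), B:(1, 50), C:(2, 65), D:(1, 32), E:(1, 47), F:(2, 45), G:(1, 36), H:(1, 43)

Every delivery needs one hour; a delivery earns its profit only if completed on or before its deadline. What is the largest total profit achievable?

Sort by profit descending; place each in the latest free slot ≤ its deadline.
By profit: C(d2,65), B(d1,50), E(d1,47), F(d2,45), H(d1,43), G(d1,36), D(d1,32), A(d1,31)
C→slot 2; B→slot 1; E skipped; F skipped; H skipped; G skipped; D skipped; A skipped.
Profit = 50 + 65 = 115

115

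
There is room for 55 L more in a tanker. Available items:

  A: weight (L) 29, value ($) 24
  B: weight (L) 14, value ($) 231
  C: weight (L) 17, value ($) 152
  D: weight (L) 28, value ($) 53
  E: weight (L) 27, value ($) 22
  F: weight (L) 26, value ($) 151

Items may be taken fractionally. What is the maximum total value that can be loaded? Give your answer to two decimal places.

522.38

Greedy by value/weight ratio, highest first.
Ratios (sorted): B 16.50, C 8.94, F 5.81, D 1.89, A 0.83, E 0.81
take B (14 @ 231); take C (17 @ 152); take 24/26 of F → 139.38. Capacity used 55/55.
Total value = 522.38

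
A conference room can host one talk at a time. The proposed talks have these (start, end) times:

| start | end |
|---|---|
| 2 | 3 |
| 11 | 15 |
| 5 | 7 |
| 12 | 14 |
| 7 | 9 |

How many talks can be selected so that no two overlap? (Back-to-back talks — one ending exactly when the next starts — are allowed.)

4

Order by finish time; keep every interval that doesn't clash with the previous kept one.
Sorted by end: (2,3)  (5,7)  (7,9)  (12,14)  (11,15)
take (2,3); take (5,7); take (7,9); take (12,14).
Selected 4 talks.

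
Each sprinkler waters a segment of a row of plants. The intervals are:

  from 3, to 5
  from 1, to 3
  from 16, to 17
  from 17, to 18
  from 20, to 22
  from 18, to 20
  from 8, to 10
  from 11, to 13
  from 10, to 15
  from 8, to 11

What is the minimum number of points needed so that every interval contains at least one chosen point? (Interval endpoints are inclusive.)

5

Sorted: [1,3] [3,5] [8,10] [8,11] [11,13] [10,15] [16,17] [17,18] [18,20] [20,22]
{[1,3],[3,5]} hit by 3; {[8,10],[8,11]} hit by 10; {[11,13],[10,15]} hit by 13; {[16,17],[17,18]} hit by 17; {[18,20],[20,22]} hit by 20.
Points: 3, 10, 13, 17, 20 (5 total).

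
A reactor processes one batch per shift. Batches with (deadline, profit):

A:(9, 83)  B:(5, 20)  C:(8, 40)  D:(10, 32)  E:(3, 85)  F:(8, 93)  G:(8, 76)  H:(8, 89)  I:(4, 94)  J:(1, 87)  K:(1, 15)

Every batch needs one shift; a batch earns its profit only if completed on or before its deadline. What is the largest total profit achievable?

Take jobs in profit order; each goes to the latest open slot no later than its deadline.
By profit: I(d4,94), F(d8,93), H(d8,89), J(d1,87), E(d3,85), A(d9,83), G(d8,76), C(d8,40), D(d10,32), B(d5,20), K(d1,15)
I→slot 4; F→slot 8; H→slot 7; J→slot 1; E→slot 3; A→slot 9; G→slot 6; C→slot 5; D→slot 10; B→slot 2; K skipped.
Profit = 87 + 20 + 85 + 94 + 40 + 76 + 89 + 93 + 83 + 32 = 699

699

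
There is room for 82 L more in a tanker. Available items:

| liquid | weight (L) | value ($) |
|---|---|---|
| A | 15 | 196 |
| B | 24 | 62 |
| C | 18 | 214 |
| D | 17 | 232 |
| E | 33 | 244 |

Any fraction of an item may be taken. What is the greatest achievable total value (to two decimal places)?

878.61

Sort by value per unit weight and fill in that order.
Ratios (sorted): D 13.65, A 13.07, C 11.89, E 7.39, B 2.58
take D (17 @ 232); take A (15 @ 196); take C (18 @ 214); take 32/33 of E → 236.61. Capacity used 82/82.
Total value = 878.61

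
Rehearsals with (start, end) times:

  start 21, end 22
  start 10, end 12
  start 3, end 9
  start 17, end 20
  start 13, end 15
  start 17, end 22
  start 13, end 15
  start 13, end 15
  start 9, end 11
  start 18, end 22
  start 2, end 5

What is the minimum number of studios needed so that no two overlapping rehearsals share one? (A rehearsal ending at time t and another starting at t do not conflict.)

Events (time:±→running): 2:+→1 3:+→2 5:-→1 9:-→0 9:+→1 10:+→2 11:-→1 12:-→0 13:+→1 13:+→2 13:+→3 … peak 3.

3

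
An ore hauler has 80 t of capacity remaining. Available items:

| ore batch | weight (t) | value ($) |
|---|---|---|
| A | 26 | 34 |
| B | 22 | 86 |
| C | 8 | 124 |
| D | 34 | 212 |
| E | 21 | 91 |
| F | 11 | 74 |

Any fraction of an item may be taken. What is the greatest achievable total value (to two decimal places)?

Sort by value per unit weight and fill in that order.
Ratios (sorted): C 15.50, F 6.73, D 6.24, E 4.33, B 3.91, A 1.31
take C (8 @ 124); take F (11 @ 74); take D (34 @ 212); take E (21 @ 91); take 6/22 of B → 23.45. Capacity used 80/80.
Total value = 524.45

524.45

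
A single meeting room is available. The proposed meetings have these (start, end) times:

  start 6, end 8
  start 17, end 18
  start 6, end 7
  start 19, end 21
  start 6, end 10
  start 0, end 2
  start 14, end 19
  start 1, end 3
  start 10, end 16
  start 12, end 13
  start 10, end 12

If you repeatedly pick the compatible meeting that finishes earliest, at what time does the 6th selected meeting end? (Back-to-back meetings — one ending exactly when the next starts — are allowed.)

By end time: (0,2), (1,3), (6,7), (6,8), (6,10), (10,12), (12,13), (10,16), (17,18), (14,19), (19,21).
Pick (0,2); next start ≥ 2 → (6,7); next start ≥ 7 → (10,12); next start ≥ 12 → (12,13); next start ≥ 13 → (17,18); next start ≥ 18 → (19,21).
Selected: (0,2) (6,7) (10,12) (12,13) (17,18) (19,21)

21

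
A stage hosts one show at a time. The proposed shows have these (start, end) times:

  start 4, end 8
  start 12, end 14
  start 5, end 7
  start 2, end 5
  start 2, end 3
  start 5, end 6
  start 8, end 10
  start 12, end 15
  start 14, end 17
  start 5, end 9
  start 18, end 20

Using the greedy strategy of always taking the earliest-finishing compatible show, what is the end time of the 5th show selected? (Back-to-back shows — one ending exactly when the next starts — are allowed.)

By end time: (2,3), (2,5), (5,6), (5,7), (4,8), (5,9), (8,10), (12,14), (12,15), (14,17), (18,20).
Pick (2,3); next start ≥ 3 → (5,6); next start ≥ 6 → (8,10); next start ≥ 10 → (12,14); next start ≥ 14 → (14,17); next start ≥ 17 → (18,20).
Selected: (2,3) (5,6) (8,10) (12,14) (14,17) (18,20)

17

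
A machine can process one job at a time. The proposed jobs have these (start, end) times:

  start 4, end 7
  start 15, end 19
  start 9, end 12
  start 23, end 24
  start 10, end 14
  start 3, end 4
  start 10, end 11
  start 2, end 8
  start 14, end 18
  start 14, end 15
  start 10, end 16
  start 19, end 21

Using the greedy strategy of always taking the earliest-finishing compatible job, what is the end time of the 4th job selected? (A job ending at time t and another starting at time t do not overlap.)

15

Sort by end time and greedily take each interval whose start is ≥ the last chosen end.
By end time: (3,4), (4,7), (2,8), (10,11), (9,12), (10,14), (14,15), (10,16), (14,18), (15,19), (19,21), (23,24).
Pick (3,4); next start ≥ 4 → (4,7); next start ≥ 7 → (10,11); next start ≥ 11 → (14,15); next start ≥ 15 → (15,19); next start ≥ 19 → (19,21); next start ≥ 21 → (23,24).
Selected: (3,4) (4,7) (10,11) (14,15) (15,19) (19,21) (23,24)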